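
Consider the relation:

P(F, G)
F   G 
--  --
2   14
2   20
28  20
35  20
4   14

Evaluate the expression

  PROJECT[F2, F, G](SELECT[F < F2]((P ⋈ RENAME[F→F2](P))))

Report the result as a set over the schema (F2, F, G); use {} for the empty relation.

{(28, 2, 20), (35, 2, 20), (35, 28, 20), (4, 2, 14)}

ρ[F→F2]: schema becomes (F2, G); tuples unchanged.
Natural join on G: {(2, 14, 2), (2, 14, 4), (2, 20, 2), (2, 20, 28), (2, 20, 35), (28, 20, 2), (28, 20, 28), (28, 20, 35), (35, 20, 2), (35, 20, 28), (35, 20, 35), (4, 14, 2), (4, 14, 4)}
σ[F < F2]: keep tuples satisfying F < F2 → {(2, 14, 4), (2, 20, 28), (2, 20, 35), (28, 20, 35)}
Keep only column(s) F2, F, G: {(28, 2, 20), (35, 2, 20), (35, 28, 20), (4, 2, 14)}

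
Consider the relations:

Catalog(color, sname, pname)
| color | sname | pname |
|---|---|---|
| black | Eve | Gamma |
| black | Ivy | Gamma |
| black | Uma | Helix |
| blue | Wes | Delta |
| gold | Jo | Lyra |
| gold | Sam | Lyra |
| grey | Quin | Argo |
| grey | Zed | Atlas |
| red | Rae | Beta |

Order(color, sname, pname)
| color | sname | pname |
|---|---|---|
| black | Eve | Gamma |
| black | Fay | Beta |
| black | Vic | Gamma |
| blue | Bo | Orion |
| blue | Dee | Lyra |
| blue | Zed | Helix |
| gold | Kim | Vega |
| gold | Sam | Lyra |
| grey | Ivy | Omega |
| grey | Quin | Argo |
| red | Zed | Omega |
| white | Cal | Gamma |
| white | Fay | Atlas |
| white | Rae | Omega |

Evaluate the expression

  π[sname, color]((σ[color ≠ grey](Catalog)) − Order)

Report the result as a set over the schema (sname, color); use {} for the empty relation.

σ[color ≠ grey]: keep tuples satisfying color ≠ grey → {(black, Eve, Gamma), (black, Ivy, Gamma), (black, Uma, Helix), (blue, Wes, Delta), (gold, Jo, Lyra), (gold, Sam, Lyra), (red, Rae, Beta)}
Difference: {(black, Eve, Gamma), (black, Ivy, Gamma), (black, Uma, Helix), (blue, Wes, Delta), (gold, Jo, Lyra), (gold, Sam, Lyra), (red, Rae, Beta)} with {(black, Eve, Gamma), (black, Fay, Beta), (black, Vic, Gamma), (blue, Bo, Orion), (blue, Dee, Lyra), (blue, Zed, Helix), (gold, Kim, Vega), (gold, Sam, Lyra), (grey, Ivy, Omega), (grey, Quin, Argo), (red, Zed, Omega), (white, Cal, Gamma), (white, Fay, Atlas), (white, Rae, Omega)} → {(black, Ivy, Gamma), (black, Uma, Helix), (blue, Wes, Delta), (gold, Jo, Lyra), (red, Rae, Beta)}
Keep only column(s) sname, color: {(Ivy, black), (Jo, gold), (Rae, red), (Uma, black), (Wes, blue)}

{(Ivy, black), (Jo, gold), (Rae, red), (Uma, black), (Wes, blue)}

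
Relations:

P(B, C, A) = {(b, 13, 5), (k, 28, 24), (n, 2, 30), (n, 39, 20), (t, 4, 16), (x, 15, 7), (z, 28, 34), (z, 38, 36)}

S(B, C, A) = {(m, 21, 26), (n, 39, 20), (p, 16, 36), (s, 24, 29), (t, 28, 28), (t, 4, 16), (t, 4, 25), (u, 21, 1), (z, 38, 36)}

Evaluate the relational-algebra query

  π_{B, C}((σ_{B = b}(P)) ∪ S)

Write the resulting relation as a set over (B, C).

{(b, 13), (m, 21), (n, 39), (p, 16), (s, 24), (t, 28), (t, 4), (u, 21), (z, 38)}

Filtering on B = b leaves {(b, 13, 5)}.
Taking the union: {(b, 13, 5), (m, 21, 26), (n, 39, 20), (p, 16, 36), (s, 24, 29), (t, 28, 28), (t, 4, 16), (t, 4, 25), (u, 21, 1), (z, 38, 36)}
π[B, C]: project onto (B, C) (1 duplicate(s) eliminated) → {(b, 13), (m, 21), (n, 39), (p, 16), (s, 24), (t, 28), (t, 4), (u, 21), (z, 38)}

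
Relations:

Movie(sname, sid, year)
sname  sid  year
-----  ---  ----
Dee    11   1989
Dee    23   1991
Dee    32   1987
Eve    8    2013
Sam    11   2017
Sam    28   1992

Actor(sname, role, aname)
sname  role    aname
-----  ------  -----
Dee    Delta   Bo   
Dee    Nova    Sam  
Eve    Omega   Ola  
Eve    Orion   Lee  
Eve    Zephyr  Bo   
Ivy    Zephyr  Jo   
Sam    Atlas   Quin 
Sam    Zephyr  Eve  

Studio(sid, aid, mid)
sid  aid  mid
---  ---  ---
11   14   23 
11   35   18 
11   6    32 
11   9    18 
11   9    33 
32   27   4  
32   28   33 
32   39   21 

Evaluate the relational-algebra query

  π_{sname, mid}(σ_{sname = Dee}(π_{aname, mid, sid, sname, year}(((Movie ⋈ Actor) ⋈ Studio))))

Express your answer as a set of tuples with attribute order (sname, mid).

Joining Movie and Actor on sname yields {(Dee, 11, 1989, Delta, Bo), (Dee, 11, 1989, Nova, Sam), (Dee, 23, 1991, Delta, Bo), (Dee, 23, 1991, Nova, Sam), (Dee, 32, 1987, Delta, Bo), (Dee, 32, 1987, Nova, Sam), (Eve, 8, 2013, Omega, Ola), (Eve, 8, 2013, Orion, Lee), (Eve, 8, 2013, Zephyr, Bo), (Sam, 11, 2017, Atlas, Quin), (Sam, 11, 2017, Zephyr, Eve), (Sam, 28, 1992, Atlas, Quin), (Sam, 28, 1992, Zephyr, Eve)}.
Joining (Movie ⋈ Actor) and Studio on sid yields {(Dee, 11, 1989, Delta, Bo, 14, 23), (Dee, 11, 1989, Delta, Bo, 35, 18), (Dee, 11, 1989, Delta, Bo, 6, 32), (Dee, 11, 1989, Delta, Bo, 9, 18), (Dee, 11, 1989, Delta, Bo, 9, 33), (Dee, 11, 1989, Nova, Sam, 14, 23), (Dee, 11, 1989, Nova, Sam, 35, 18), (Dee, 11, 1989, Nova, Sam, 6, 32), (Dee, 11, 1989, Nova, Sam, 9, 18), (Dee, 11, 1989, Nova, Sam, 9, 33), (Dee, 32, 1987, Delta, Bo, 27, 4), (Dee, 32, 1987, Delta, Bo, 28, 33), (Dee, 32, 1987, Delta, Bo, 39, 21), (Dee, 32, 1987, Nova, Sam, 27, 4), (Dee, 32, 1987, Nova, Sam, 28, 33), (Dee, 32, 1987, Nova, Sam, 39, 21), (Sam, 11, 2017, Atlas, Quin, 14, 23), (Sam, 11, 2017, Atlas, Quin, 35, 18), (Sam, 11, 2017, Atlas, Quin, 6, 32), (Sam, 11, 2017, Atlas, Quin, 9, 18), (Sam, 11, 2017, Atlas, Quin, 9, 33), (Sam, 11, 2017, Zephyr, Eve, 14, 23), (Sam, 11, 2017, Zephyr, Eve, 35, 18), (Sam, 11, 2017, Zephyr, Eve, 6, 32), (Sam, 11, 2017, Zephyr, Eve, 9, 18), (Sam, 11, 2017, Zephyr, Eve, 9, 33)}.
π_{aname, mid, sid, sname, year} gives {(Bo, 18, 11, Dee, 1989), (Bo, 21, 32, Dee, 1987), (Bo, 23, 11, Dee, 1989), (Bo, 32, 11, Dee, 1989), (Bo, 33, 11, Dee, 1989), (Bo, 33, 32, Dee, 1987), (Bo, 4, 32, Dee, 1987), (Eve, 18, 11, Sam, 2017), (Eve, 23, 11, Sam, 2017), (Eve, 32, 11, Sam, 2017), (Eve, 33, 11, Sam, 2017), (Quin, 18, 11, Sam, 2017), (Quin, 23, 11, Sam, 2017), (Quin, 32, 11, Sam, 2017), (Quin, 33, 11, Sam, 2017), (Sam, 18, 11, Dee, 1989), (Sam, 21, 32, Dee, 1987), (Sam, 23, 11, Dee, 1989), (Sam, 32, 11, Dee, 1989), (Sam, 33, 11, Dee, 1989), (Sam, 33, 32, Dee, 1987), (Sam, 4, 32, Dee, 1987)} (4 duplicate(s) eliminated).
Apply σ_{sname = Dee}; surviving tuples: {(Bo, 18, 11, Dee, 1989), (Bo, 21, 32, Dee, 1987), (Bo, 23, 11, Dee, 1989), (Bo, 32, 11, Dee, 1989), (Bo, 33, 11, Dee, 1989), (Bo, 33, 32, Dee, 1987), (Bo, 4, 32, Dee, 1987), (Sam, 18, 11, Dee, 1989), (Sam, 21, 32, Dee, 1987), (Sam, 23, 11, Dee, 1989), (Sam, 32, 11, Dee, 1989), (Sam, 33, 11, Dee, 1989), (Sam, 33, 32, Dee, 1987), (Sam, 4, 32, Dee, 1987)}
π_{sname, mid} gives {(Dee, 18), (Dee, 21), (Dee, 23), (Dee, 32), (Dee, 33), (Dee, 4)} (8 duplicate(s) eliminated).

{(Dee, 18), (Dee, 21), (Dee, 23), (Dee, 32), (Dee, 33), (Dee, 4)}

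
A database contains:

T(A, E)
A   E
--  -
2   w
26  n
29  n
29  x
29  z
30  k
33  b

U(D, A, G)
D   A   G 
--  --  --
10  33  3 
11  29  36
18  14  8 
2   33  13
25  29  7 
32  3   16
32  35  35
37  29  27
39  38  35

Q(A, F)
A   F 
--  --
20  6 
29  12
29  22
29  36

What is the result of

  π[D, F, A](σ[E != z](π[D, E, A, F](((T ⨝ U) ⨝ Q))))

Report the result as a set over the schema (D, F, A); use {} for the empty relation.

T ⋈ U (natural join on A): {(29, n, 11, 36), (29, n, 25, 7), (29, n, 37, 27), (29, x, 11, 36), (29, x, 25, 7), (29, x, 37, 27), (29, z, 11, 36), (29, z, 25, 7), (29, z, 37, 27), (33, b, 10, 3), (33, b, 2, 13)}
(T ⨝ U) ⋈ Q (natural join on A): {(29, n, 11, 36, 12), (29, n, 11, 36, 22), (29, n, 11, 36, 36), (29, n, 25, 7, 12), (29, n, 25, 7, 22), (29, n, 25, 7, 36), (29, n, 37, 27, 12), (29, n, 37, 27, 22), (29, n, 37, 27, 36), (29, x, 11, 36, 12), (29, x, 11, 36, 22), (29, x, 11, 36, 36), (29, x, 25, 7, 12), (29, x, 25, 7, 22), (29, x, 25, 7, 36), (29, x, 37, 27, 12), (29, x, 37, 27, 22), (29, x, 37, 27, 36), (29, z, 11, 36, 12), (29, z, 11, 36, 22), (29, z, 11, 36, 36), (29, z, 25, 7, 12), (29, z, 25, 7, 22), (29, z, 25, 7, 36), (29, z, 37, 27, 12), (29, z, 37, 27, 22), (29, z, 37, 27, 36)}
Projecting to D, E, A, F: {(11, n, 29, 12), (11, n, 29, 22), (11, n, 29, 36), (11, x, 29, 12), (11, x, 29, 22), (11, x, 29, 36), (11, z, 29, 12), (11, z, 29, 22), (11, z, 29, 36), (25, n, 29, 12), (25, n, 29, 22), (25, n, 29, 36), (25, x, 29, 12), (25, x, 29, 22), (25, x, 29, 36), (25, z, 29, 12), (25, z, 29, 22), (25, z, 29, 36), (37, n, 29, 12), (37, n, 29, 22), (37, n, 29, 36), (37, x, 29, 12), (37, x, 29, 22), (37, x, 29, 36), (37, z, 29, 12), (37, z, 29, 22), (37, z, 29, 36)}
σ[E != z]: keep tuples satisfying E != z → {(11, n, 29, 12), (11, n, 29, 22), (11, n, 29, 36), (11, x, 29, 12), (11, x, 29, 22), (11, x, 29, 36), (25, n, 29, 12), (25, n, 29, 22), (25, n, 29, 36), (25, x, 29, 12), (25, x, 29, 22), (25, x, 29, 36), (37, n, 29, 12), (37, n, 29, 22), (37, n, 29, 36), (37, x, 29, 12), (37, x, 29, 22), (37, x, 29, 36)}
Projecting to D, F, A (9 duplicate(s) eliminated): {(11, 12, 29), (11, 22, 29), (11, 36, 29), (25, 12, 29), (25, 22, 29), (25, 36, 29), (37, 12, 29), (37, 22, 29), (37, 36, 29)}

{(11, 12, 29), (11, 22, 29), (11, 36, 29), (25, 12, 29), (25, 22, 29), (25, 36, 29), (37, 12, 29), (37, 22, 29), (37, 36, 29)}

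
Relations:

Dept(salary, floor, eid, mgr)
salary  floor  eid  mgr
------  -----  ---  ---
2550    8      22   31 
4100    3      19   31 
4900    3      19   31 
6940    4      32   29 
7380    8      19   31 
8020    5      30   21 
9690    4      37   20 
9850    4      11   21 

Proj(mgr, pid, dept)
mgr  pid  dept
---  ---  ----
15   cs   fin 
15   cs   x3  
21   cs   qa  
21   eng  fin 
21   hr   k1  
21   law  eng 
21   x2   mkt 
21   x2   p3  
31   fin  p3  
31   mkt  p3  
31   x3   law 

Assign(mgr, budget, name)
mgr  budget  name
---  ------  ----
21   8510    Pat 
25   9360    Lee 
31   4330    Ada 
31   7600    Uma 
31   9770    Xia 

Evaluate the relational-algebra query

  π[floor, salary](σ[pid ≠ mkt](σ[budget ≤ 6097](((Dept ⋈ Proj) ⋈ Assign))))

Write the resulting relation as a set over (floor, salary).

{(3, 4100), (3, 4900), (8, 2550), (8, 7380)}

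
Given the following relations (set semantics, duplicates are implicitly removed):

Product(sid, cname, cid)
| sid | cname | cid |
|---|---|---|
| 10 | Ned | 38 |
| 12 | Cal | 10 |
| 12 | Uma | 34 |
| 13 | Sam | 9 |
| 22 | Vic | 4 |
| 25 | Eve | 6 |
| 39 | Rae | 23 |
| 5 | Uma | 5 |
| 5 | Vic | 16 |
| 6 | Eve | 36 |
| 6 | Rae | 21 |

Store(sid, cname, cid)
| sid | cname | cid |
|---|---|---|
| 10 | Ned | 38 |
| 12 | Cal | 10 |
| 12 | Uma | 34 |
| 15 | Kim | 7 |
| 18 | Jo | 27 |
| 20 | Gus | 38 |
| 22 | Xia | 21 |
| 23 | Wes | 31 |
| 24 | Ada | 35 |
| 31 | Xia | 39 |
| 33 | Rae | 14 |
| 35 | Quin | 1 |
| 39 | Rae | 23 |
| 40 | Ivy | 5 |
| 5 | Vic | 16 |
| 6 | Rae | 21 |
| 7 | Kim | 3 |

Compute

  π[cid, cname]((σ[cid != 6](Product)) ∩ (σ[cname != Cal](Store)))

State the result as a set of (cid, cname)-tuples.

{(16, Vic), (21, Rae), (23, Rae), (34, Uma), (38, Ned)}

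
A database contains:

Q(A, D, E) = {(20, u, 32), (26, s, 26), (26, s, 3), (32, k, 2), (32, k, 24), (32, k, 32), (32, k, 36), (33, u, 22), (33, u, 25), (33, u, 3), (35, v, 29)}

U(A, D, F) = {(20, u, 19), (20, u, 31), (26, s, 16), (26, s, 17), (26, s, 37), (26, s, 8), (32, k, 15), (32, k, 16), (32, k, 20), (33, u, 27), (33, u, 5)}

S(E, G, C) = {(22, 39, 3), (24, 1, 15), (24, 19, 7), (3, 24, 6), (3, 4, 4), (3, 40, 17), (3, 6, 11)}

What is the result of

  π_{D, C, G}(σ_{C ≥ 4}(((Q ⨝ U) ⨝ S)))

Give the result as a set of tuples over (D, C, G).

{(k, 15, 1), (k, 7, 19), (s, 11, 6), (s, 17, 40), (s, 4, 4), (s, 6, 24), (u, 11, 6), (u, 17, 40), (u, 4, 4), (u, 6, 24)}

Natural join on A, D: {(20, u, 32, 19), (20, u, 32, 31), (26, s, 26, 16), (26, s, 26, 17), (26, s, 26, 37), (26, s, 26, 8), (26, s, 3, 16), (26, s, 3, 17), (26, s, 3, 37), (26, s, 3, 8), (32, k, 2, 15), (32, k, 2, 16), (32, k, 2, 20), (32, k, 24, 15), (32, k, 24, 16), (32, k, 24, 20), (32, k, 32, 15), (32, k, 32, 16), (32, k, 32, 20), (32, k, 36, 15), (32, k, 36, 16), (32, k, 36, 20), (33, u, 22, 27), (33, u, 22, 5), (33, u, 25, 27), (33, u, 25, 5), (33, u, 3, 27), (33, u, 3, 5)}
Natural join on E: {(26, s, 3, 16, 24, 6), (26, s, 3, 16, 4, 4), (26, s, 3, 16, 40, 17), (26, s, 3, 16, 6, 11), (26, s, 3, 17, 24, 6), (26, s, 3, 17, 4, 4), (26, s, 3, 17, 40, 17), (26, s, 3, 17, 6, 11), (26, s, 3, 37, 24, 6), (26, s, 3, 37, 4, 4), (26, s, 3, 37, 40, 17), (26, s, 3, 37, 6, 11), (26, s, 3, 8, 24, 6), (26, s, 3, 8, 4, 4), (26, s, 3, 8, 40, 17), (26, s, 3, 8, 6, 11), (32, k, 24, 15, 1, 15), (32, k, 24, 15, 19, 7), (32, k, 24, 16, 1, 15), (32, k, 24, 16, 19, 7), (32, k, 24, 20, 1, 15), (32, k, 24, 20, 19, 7), (33, u, 22, 27, 39, 3), (33, u, 22, 5, 39, 3), (33, u, 3, 27, 24, 6), (33, u, 3, 27, 4, 4), (33, u, 3, 27, 40, 17), (33, u, 3, 27, 6, 11), (33, u, 3, 5, 24, 6), (33, u, 3, 5, 4, 4), (33, u, 3, 5, 40, 17), (33, u, 3, 5, 6, 11)}
Apply σ_{C ≥ 4}; surviving tuples: {(26, s, 3, 16, 24, 6), (26, s, 3, 16, 4, 4), (26, s, 3, 16, 40, 17), (26, s, 3, 16, 6, 11), (26, s, 3, 17, 24, 6), (26, s, 3, 17, 4, 4), (26, s, 3, 17, 40, 17), (26, s, 3, 17, 6, 11), (26, s, 3, 37, 24, 6), (26, s, 3, 37, 4, 4), (26, s, 3, 37, 40, 17), (26, s, 3, 37, 6, 11), (26, s, 3, 8, 24, 6), (26, s, 3, 8, 4, 4), (26, s, 3, 8, 40, 17), (26, s, 3, 8, 6, 11), (32, k, 24, 15, 1, 15), (32, k, 24, 15, 19, 7), (32, k, 24, 16, 1, 15), (32, k, 24, 16, 19, 7), (32, k, 24, 20, 1, 15), (32, k, 24, 20, 19, 7), (33, u, 3, 27, 24, 6), (33, u, 3, 27, 4, 4), (33, u, 3, 27, 40, 17), (33, u, 3, 27, 6, 11), (33, u, 3, 5, 24, 6), (33, u, 3, 5, 4, 4), (33, u, 3, 5, 40, 17), (33, u, 3, 5, 6, 11)}
Projecting to D, C, G (20 duplicate(s) eliminated): {(k, 15, 1), (k, 7, 19), (s, 11, 6), (s, 17, 40), (s, 4, 4), (s, 6, 24), (u, 11, 6), (u, 17, 40), (u, 4, 4), (u, 6, 24)}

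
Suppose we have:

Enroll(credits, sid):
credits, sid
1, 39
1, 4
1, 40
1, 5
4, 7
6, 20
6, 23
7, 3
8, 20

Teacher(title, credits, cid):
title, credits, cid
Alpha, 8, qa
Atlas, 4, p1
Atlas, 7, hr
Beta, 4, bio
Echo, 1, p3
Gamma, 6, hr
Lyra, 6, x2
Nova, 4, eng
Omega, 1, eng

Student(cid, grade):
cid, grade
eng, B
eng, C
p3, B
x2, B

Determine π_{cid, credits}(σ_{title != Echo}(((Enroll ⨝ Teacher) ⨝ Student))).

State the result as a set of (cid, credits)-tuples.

{(eng, 1), (eng, 4), (x2, 6)}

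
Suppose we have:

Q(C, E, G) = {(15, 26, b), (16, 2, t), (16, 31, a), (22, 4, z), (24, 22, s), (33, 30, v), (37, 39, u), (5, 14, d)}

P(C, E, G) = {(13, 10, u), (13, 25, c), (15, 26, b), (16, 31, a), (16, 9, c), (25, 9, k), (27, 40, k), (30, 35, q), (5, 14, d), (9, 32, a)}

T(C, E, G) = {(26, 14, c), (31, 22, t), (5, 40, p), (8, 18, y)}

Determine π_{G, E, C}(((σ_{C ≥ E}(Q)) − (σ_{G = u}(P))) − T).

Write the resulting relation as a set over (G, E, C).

{(s, 22, 24), (t, 2, 16), (v, 30, 33), (z, 4, 22)}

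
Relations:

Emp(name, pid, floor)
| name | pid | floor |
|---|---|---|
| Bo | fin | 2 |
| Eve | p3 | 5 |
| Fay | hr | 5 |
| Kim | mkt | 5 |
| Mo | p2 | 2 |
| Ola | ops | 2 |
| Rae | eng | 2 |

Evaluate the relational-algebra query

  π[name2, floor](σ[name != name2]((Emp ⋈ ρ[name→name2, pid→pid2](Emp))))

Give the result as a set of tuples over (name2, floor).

{(Bo, 2), (Eve, 5), (Fay, 5), (Kim, 5), (Mo, 2), (Ola, 2), (Rae, 2)}

ρ[name→name2, pid→pid2]: schema becomes (name2, pid2, floor); tuples unchanged.
Natural join on floor: {(Bo, fin, 2, Bo, fin), (Bo, fin, 2, Mo, p2), (Bo, fin, 2, Ola, ops), (Bo, fin, 2, Rae, eng), (Eve, p3, 5, Eve, p3), (Eve, p3, 5, Fay, hr), (Eve, p3, 5, Kim, mkt), (Fay, hr, 5, Eve, p3), (Fay, hr, 5, Fay, hr), (Fay, hr, 5, Kim, mkt), (Kim, mkt, 5, Eve, p3), (Kim, mkt, 5, Fay, hr), (Kim, mkt, 5, Kim, mkt), (Mo, p2, 2, Bo, fin), (Mo, p2, 2, Mo, p2), (Mo, p2, 2, Ola, ops), (Mo, p2, 2, Rae, eng), (Ola, ops, 2, Bo, fin), (Ola, ops, 2, Mo, p2), (Ola, ops, 2, Ola, ops), (Ola, ops, 2, Rae, eng), (Rae, eng, 2, Bo, fin), (Rae, eng, 2, Mo, p2), (Rae, eng, 2, Ola, ops), (Rae, eng, 2, Rae, eng)}
Selection name != name2: {(Bo, fin, 2, Mo, p2), (Bo, fin, 2, Ola, ops), (Bo, fin, 2, Rae, eng), (Eve, p3, 5, Fay, hr), (Eve, p3, 5, Kim, mkt), (Fay, hr, 5, Eve, p3), (Fay, hr, 5, Kim, mkt), (Kim, mkt, 5, Eve, p3), (Kim, mkt, 5, Fay, hr), (Mo, p2, 2, Bo, fin), (Mo, p2, 2, Ola, ops), (Mo, p2, 2, Rae, eng), (Ola, ops, 2, Bo, fin), (Ola, ops, 2, Mo, p2), (Ola, ops, 2, Rae, eng), (Rae, eng, 2, Bo, fin), (Rae, eng, 2, Mo, p2), (Rae, eng, 2, Ola, ops)}
Projecting to name2, floor (11 duplicate(s) eliminated): {(Bo, 2), (Eve, 5), (Fay, 5), (Kim, 5), (Mo, 2), (Ola, 2), (Rae, 2)}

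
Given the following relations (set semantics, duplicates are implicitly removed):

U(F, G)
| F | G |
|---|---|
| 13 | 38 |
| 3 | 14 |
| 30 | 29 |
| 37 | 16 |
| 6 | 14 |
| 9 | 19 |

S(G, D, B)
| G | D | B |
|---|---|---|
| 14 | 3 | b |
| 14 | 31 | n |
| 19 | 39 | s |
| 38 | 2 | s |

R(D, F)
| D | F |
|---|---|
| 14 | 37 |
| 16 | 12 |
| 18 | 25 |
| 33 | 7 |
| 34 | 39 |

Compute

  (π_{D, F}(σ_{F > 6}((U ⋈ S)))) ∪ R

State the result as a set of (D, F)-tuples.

{(14, 37), (16, 12), (18, 25), (2, 13), (33, 7), (34, 39), (39, 9)}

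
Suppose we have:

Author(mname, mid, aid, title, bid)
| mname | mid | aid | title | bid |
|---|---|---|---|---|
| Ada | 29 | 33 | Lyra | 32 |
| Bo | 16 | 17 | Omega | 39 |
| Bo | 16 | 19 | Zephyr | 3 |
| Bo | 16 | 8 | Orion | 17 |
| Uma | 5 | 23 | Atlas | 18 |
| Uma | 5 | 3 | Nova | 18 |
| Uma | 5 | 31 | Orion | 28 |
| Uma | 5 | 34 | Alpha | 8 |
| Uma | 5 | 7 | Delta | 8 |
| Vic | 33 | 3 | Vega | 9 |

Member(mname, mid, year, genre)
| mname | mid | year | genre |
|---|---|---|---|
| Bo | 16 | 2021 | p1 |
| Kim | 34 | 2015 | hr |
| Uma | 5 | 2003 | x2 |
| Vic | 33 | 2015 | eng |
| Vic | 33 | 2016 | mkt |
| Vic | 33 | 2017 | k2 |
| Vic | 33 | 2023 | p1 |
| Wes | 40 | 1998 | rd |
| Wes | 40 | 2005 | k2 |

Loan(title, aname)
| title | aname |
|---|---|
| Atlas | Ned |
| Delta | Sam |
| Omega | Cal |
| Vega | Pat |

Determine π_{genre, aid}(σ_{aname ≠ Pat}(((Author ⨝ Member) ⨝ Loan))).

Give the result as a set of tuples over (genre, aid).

Author ⋈ Member (natural join on mname, mid): {(Bo, 16, 17, Omega, 39, 2021, p1), (Bo, 16, 19, Zephyr, 3, 2021, p1), (Bo, 16, 8, Orion, 17, 2021, p1), (Uma, 5, 23, Atlas, 18, 2003, x2), (Uma, 5, 3, Nova, 18, 2003, x2), (Uma, 5, 31, Orion, 28, 2003, x2), (Uma, 5, 34, Alpha, 8, 2003, x2), (Uma, 5, 7, Delta, 8, 2003, x2), (Vic, 33, 3, Vega, 9, 2015, eng), (Vic, 33, 3, Vega, 9, 2016, mkt), (Vic, 33, 3, Vega, 9, 2017, k2), (Vic, 33, 3, Vega, 9, 2023, p1)}
(Author ⨝ Member) ⋈ Loan (natural join on title): {(Bo, 16, 17, Omega, 39, 2021, p1, Cal), (Uma, 5, 23, Atlas, 18, 2003, x2, Ned), (Uma, 5, 7, Delta, 8, 2003, x2, Sam), (Vic, 33, 3, Vega, 9, 2015, eng, Pat), (Vic, 33, 3, Vega, 9, 2016, mkt, Pat), (Vic, 33, 3, Vega, 9, 2017, k2, Pat), (Vic, 33, 3, Vega, 9, 2023, p1, Pat)}
Apply σ_{aname ≠ Pat}; surviving tuples: {(Bo, 16, 17, Omega, 39, 2021, p1, Cal), (Uma, 5, 23, Atlas, 18, 2003, x2, Ned), (Uma, 5, 7, Delta, 8, 2003, x2, Sam)}
π_{genre, aid} gives {(p1, 17), (x2, 23), (x2, 7)}.

{(p1, 17), (x2, 23), (x2, 7)}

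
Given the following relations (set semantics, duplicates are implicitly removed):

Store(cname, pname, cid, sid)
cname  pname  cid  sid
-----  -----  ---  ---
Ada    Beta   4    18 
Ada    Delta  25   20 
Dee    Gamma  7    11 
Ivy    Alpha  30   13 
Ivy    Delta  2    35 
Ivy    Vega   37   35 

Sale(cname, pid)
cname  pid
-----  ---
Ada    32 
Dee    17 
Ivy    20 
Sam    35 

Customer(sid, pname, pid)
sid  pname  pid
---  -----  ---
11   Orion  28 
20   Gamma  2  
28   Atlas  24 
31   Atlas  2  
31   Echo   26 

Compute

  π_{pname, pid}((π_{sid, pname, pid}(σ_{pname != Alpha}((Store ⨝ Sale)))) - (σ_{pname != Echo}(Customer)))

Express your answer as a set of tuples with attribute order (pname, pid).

Store ⋈ Sale (natural join on cname): {(Ada, Beta, 4, 18, 32), (Ada, Delta, 25, 20, 32), (Dee, Gamma, 7, 11, 17), (Ivy, Alpha, 30, 13, 20), (Ivy, Delta, 2, 35, 20), (Ivy, Vega, 37, 35, 20)}
σ[pname != Alpha]: keep tuples satisfying pname != Alpha → {(Ada, Beta, 4, 18, 32), (Ada, Delta, 25, 20, 32), (Dee, Gamma, 7, 11, 17), (Ivy, Delta, 2, 35, 20), (Ivy, Vega, 37, 35, 20)}
π[sid, pname, pid]: project onto (sid, pname, pid) → {(11, Gamma, 17), (18, Beta, 32), (20, Delta, 32), (35, Delta, 20), (35, Vega, 20)}
σ[pname != Echo]: keep tuples satisfying pname != Echo → {(11, Orion, 28), (20, Gamma, 2), (28, Atlas, 24), (31, Atlas, 2)}
Difference: {(11, Gamma, 17), (18, Beta, 32), (20, Delta, 32), (35, Delta, 20), (35, Vega, 20)} with {(11, Orion, 28), (20, Gamma, 2), (28, Atlas, 24), (31, Atlas, 2)} → {(11, Gamma, 17), (18, Beta, 32), (20, Delta, 32), (35, Delta, 20), (35, Vega, 20)}
π[pname, pid]: project onto (pname, pid) → {(Beta, 32), (Delta, 20), (Delta, 32), (Gamma, 17), (Vega, 20)}

{(Beta, 32), (Delta, 20), (Delta, 32), (Gamma, 17), (Vega, 20)}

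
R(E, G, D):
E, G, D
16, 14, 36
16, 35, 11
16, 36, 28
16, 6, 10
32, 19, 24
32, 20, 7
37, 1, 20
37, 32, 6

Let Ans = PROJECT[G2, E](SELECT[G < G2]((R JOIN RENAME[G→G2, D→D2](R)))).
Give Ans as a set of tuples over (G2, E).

{(14, 16), (20, 32), (32, 37), (35, 16), (36, 16)}

ρ[G→G2, D→D2]: schema becomes (E, G2, D2); tuples unchanged.
Joining R and RENAME[G→G2, D→D2](R) on E yields {(16, 14, 36, 14, 36), (16, 14, 36, 35, 11), (16, 14, 36, 36, 28), (16, 14, 36, 6, 10), (16, 35, 11, 14, 36), (16, 35, 11, 35, 11), (16, 35, 11, 36, 28), (16, 35, 11, 6, 10), (16, 36, 28, 14, 36), (16, 36, 28, 35, 11), (16, 36, 28, 36, 28), (16, 36, 28, 6, 10), (16, 6, 10, 14, 36), (16, 6, 10, 35, 11), (16, 6, 10, 36, 28), (16, 6, 10, 6, 10), (32, 19, 24, 19, 24), (32, 19, 24, 20, 7), (32, 20, 7, 19, 24), (32, 20, 7, 20, 7), (37, 1, 20, 1, 20), (37, 1, 20, 32, 6), (37, 32, 6, 1, 20), (37, 32, 6, 32, 6)}.
Selection G < G2: {(16, 14, 36, 35, 11), (16, 14, 36, 36, 28), (16, 35, 11, 36, 28), (16, 6, 10, 14, 36), (16, 6, 10, 35, 11), (16, 6, 10, 36, 28), (32, 19, 24, 20, 7), (37, 1, 20, 32, 6)}
π[G2, E]: project onto (G2, E) (3 duplicate(s) eliminated) → {(14, 16), (20, 32), (32, 37), (35, 16), (36, 16)}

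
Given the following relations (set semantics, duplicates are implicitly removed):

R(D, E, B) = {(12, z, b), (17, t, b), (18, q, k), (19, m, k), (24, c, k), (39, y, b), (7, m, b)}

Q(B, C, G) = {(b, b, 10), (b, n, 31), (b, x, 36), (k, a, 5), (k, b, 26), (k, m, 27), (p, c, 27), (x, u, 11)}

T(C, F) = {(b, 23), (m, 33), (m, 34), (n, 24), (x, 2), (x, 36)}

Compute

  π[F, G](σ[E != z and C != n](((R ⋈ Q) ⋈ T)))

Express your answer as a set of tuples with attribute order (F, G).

R ⋈ Q (natural join on B): {(12, z, b, b, 10), (12, z, b, n, 31), (12, z, b, x, 36), (17, t, b, b, 10), (17, t, b, n, 31), (17, t, b, x, 36), (18, q, k, a, 5), (18, q, k, b, 26), (18, q, k, m, 27), (19, m, k, a, 5), (19, m, k, b, 26), (19, m, k, m, 27), (24, c, k, a, 5), (24, c, k, b, 26), (24, c, k, m, 27), (39, y, b, b, 10), (39, y, b, n, 31), (39, y, b, x, 36), (7, m, b, b, 10), (7, m, b, n, 31), (7, m, b, x, 36)}
(R ⋈ Q) ⋈ T (natural join on C): {(12, z, b, b, 10, 23), (12, z, b, n, 31, 24), (12, z, b, x, 36, 2), (12, z, b, x, 36, 36), (17, t, b, b, 10, 23), (17, t, b, n, 31, 24), (17, t, b, x, 36, 2), (17, t, b, x, 36, 36), (18, q, k, b, 26, 23), (18, q, k, m, 27, 33), (18, q, k, m, 27, 34), (19, m, k, b, 26, 23), (19, m, k, m, 27, 33), (19, m, k, m, 27, 34), (24, c, k, b, 26, 23), (24, c, k, m, 27, 33), (24, c, k, m, 27, 34), (39, y, b, b, 10, 23), (39, y, b, n, 31, 24), (39, y, b, x, 36, 2), (39, y, b, x, 36, 36), (7, m, b, b, 10, 23), (7, m, b, n, 31, 24), (7, m, b, x, 36, 2), (7, m, b, x, 36, 36)}
σ[E != z and C != n]: keep tuples satisfying E != z and C != n → {(17, t, b, b, 10, 23), (17, t, b, x, 36, 2), (17, t, b, x, 36, 36), (18, q, k, b, 26, 23), (18, q, k, m, 27, 33), (18, q, k, m, 27, 34), (19, m, k, b, 26, 23), (19, m, k, m, 27, 33), (19, m, k, m, 27, 34), (24, c, k, b, 26, 23), (24, c, k, m, 27, 33), (24, c, k, m, 27, 34), (39, y, b, b, 10, 23), (39, y, b, x, 36, 2), (39, y, b, x, 36, 36), (7, m, b, b, 10, 23), (7, m, b, x, 36, 2), (7, m, b, x, 36, 36)}
π_{F, G} gives {(2, 36), (23, 10), (23, 26), (33, 27), (34, 27), (36, 36)} (12 duplicate(s) eliminated).

{(2, 36), (23, 10), (23, 26), (33, 27), (34, 27), (36, 36)}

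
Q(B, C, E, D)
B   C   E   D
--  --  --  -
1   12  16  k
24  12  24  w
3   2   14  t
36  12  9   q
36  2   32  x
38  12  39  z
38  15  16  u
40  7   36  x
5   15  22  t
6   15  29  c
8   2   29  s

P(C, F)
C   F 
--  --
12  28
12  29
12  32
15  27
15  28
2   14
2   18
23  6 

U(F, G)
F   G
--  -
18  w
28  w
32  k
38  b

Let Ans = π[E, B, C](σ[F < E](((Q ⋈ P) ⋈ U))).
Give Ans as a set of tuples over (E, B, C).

{(29, 6, 15), (29, 8, 2), (32, 36, 2), (39, 38, 12)}

Natural join on C: {(1, 12, 16, k, 28), (1, 12, 16, k, 29), (1, 12, 16, k, 32), (24, 12, 24, w, 28), (24, 12, 24, w, 29), (24, 12, 24, w, 32), (3, 2, 14, t, 14), (3, 2, 14, t, 18), (36, 12, 9, q, 28), (36, 12, 9, q, 29), (36, 12, 9, q, 32), (36, 2, 32, x, 14), (36, 2, 32, x, 18), (38, 12, 39, z, 28), (38, 12, 39, z, 29), (38, 12, 39, z, 32), (38, 15, 16, u, 27), (38, 15, 16, u, 28), (5, 15, 22, t, 27), (5, 15, 22, t, 28), (6, 15, 29, c, 27), (6, 15, 29, c, 28), (8, 2, 29, s, 14), (8, 2, 29, s, 18)}
Natural join on F: {(1, 12, 16, k, 28, w), (1, 12, 16, k, 32, k), (24, 12, 24, w, 28, w), (24, 12, 24, w, 32, k), (3, 2, 14, t, 18, w), (36, 12, 9, q, 28, w), (36, 12, 9, q, 32, k), (36, 2, 32, x, 18, w), (38, 12, 39, z, 28, w), (38, 12, 39, z, 32, k), (38, 15, 16, u, 28, w), (5, 15, 22, t, 28, w), (6, 15, 29, c, 28, w), (8, 2, 29, s, 18, w)}
Filtering on F < E leaves {(36, 2, 32, x, 18, w), (38, 12, 39, z, 28, w), (38, 12, 39, z, 32, k), (6, 15, 29, c, 28, w), (8, 2, 29, s, 18, w)}.
Projecting to E, B, C (1 duplicate(s) eliminated): {(29, 6, 15), (29, 8, 2), (32, 36, 2), (39, 38, 12)}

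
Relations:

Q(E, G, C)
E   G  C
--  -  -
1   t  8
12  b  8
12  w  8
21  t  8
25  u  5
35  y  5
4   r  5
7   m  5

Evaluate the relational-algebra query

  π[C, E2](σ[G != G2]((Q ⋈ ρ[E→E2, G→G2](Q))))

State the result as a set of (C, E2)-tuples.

{(5, 25), (5, 35), (5, 4), (5, 7), (8, 1), (8, 12), (8, 21)}

ρ[E→E2, G→G2]: schema becomes (E2, G2, C); tuples unchanged.
Joining Q and ρ[E→E2, G→G2](Q) on C yields {(1, t, 8, 1, t), (1, t, 8, 12, b), (1, t, 8, 12, w), (1, t, 8, 21, t), (12, b, 8, 1, t), (12, b, 8, 12, b), (12, b, 8, 12, w), (12, b, 8, 21, t), (12, w, 8, 1, t), (12, w, 8, 12, b), (12, w, 8, 12, w), (12, w, 8, 21, t), (21, t, 8, 1, t), (21, t, 8, 12, b), (21, t, 8, 12, w), (21, t, 8, 21, t), (25, u, 5, 25, u), (25, u, 5, 35, y), (25, u, 5, 4, r), (25, u, 5, 7, m), (35, y, 5, 25, u), (35, y, 5, 35, y), (35, y, 5, 4, r), (35, y, 5, 7, m), (4, r, 5, 25, u), (4, r, 5, 35, y), (4, r, 5, 4, r), (4, r, 5, 7, m), (7, m, 5, 25, u), (7, m, 5, 35, y), (7, m, 5, 4, r), (7, m, 5, 7, m)}.
Apply σ_{G != G2}; surviving tuples: {(1, t, 8, 12, b), (1, t, 8, 12, w), (12, b, 8, 1, t), (12, b, 8, 12, w), (12, b, 8, 21, t), (12, w, 8, 1, t), (12, w, 8, 12, b), (12, w, 8, 21, t), (21, t, 8, 12, b), (21, t, 8, 12, w), (25, u, 5, 35, y), (25, u, 5, 4, r), (25, u, 5, 7, m), (35, y, 5, 25, u), (35, y, 5, 4, r), (35, y, 5, 7, m), (4, r, 5, 25, u), (4, r, 5, 35, y), (4, r, 5, 7, m), (7, m, 5, 25, u), (7, m, 5, 35, y), (7, m, 5, 4, r)}
Keep only column(s) C, E2 (15 duplicate(s) eliminated): {(5, 25), (5, 35), (5, 4), (5, 7), (8, 1), (8, 12), (8, 21)}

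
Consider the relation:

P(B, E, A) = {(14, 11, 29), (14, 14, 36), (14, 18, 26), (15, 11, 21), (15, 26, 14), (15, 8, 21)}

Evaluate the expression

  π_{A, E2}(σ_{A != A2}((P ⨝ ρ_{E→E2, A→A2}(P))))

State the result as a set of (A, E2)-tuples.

{(14, 11), (14, 8), (21, 26), (26, 11), (26, 14), (29, 14), (29, 18), (36, 11), (36, 18)}

ρ[E→E2, A→A2]: schema becomes (B, E2, A2); tuples unchanged.
Joining P and ρ_{E→E2, A→A2}(P) on B yields {(14, 11, 29, 11, 29), (14, 11, 29, 14, 36), (14, 11, 29, 18, 26), (14, 14, 36, 11, 29), (14, 14, 36, 14, 36), (14, 14, 36, 18, 26), (14, 18, 26, 11, 29), (14, 18, 26, 14, 36), (14, 18, 26, 18, 26), (15, 11, 21, 11, 21), (15, 11, 21, 26, 14), (15, 11, 21, 8, 21), (15, 26, 14, 11, 21), (15, 26, 14, 26, 14), (15, 26, 14, 8, 21), (15, 8, 21, 11, 21), (15, 8, 21, 26, 14), (15, 8, 21, 8, 21)}.
Selection A != A2: {(14, 11, 29, 14, 36), (14, 11, 29, 18, 26), (14, 14, 36, 11, 29), (14, 14, 36, 18, 26), (14, 18, 26, 11, 29), (14, 18, 26, 14, 36), (15, 11, 21, 26, 14), (15, 26, 14, 11, 21), (15, 26, 14, 8, 21), (15, 8, 21, 26, 14)}
π[A, E2]: project onto (A, E2) (1 duplicate(s) eliminated) → {(14, 11), (14, 8), (21, 26), (26, 11), (26, 14), (29, 14), (29, 18), (36, 11), (36, 18)}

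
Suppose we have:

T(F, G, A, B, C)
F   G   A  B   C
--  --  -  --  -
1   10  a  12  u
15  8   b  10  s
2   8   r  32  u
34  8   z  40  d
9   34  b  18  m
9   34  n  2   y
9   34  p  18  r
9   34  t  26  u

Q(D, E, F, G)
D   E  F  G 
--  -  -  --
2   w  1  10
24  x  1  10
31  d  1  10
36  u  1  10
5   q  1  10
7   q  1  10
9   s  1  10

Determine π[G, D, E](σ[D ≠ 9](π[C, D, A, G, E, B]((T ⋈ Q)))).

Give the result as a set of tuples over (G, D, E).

T ⋈ Q (natural join on F, G): {(1, 10, a, 12, u, 2, w), (1, 10, a, 12, u, 24, x), (1, 10, a, 12, u, 31, d), (1, 10, a, 12, u, 36, u), (1, 10, a, 12, u, 5, q), (1, 10, a, 12, u, 7, q), (1, 10, a, 12, u, 9, s)}
π_{C, D, A, G, E, B} gives {(u, 2, a, 10, w, 12), (u, 24, a, 10, x, 12), (u, 31, a, 10, d, 12), (u, 36, a, 10, u, 12), (u, 5, a, 10, q, 12), (u, 7, a, 10, q, 12), (u, 9, a, 10, s, 12)}.
Filtering on D ≠ 9 leaves {(u, 2, a, 10, w, 12), (u, 24, a, 10, x, 12), (u, 31, a, 10, d, 12), (u, 36, a, 10, u, 12), (u, 5, a, 10, q, 12), (u, 7, a, 10, q, 12)}.
π_{G, D, E} gives {(10, 2, w), (10, 24, x), (10, 31, d), (10, 36, u), (10, 5, q), (10, 7, q)}.

{(10, 2, w), (10, 24, x), (10, 31, d), (10, 36, u), (10, 5, q), (10, 7, q)}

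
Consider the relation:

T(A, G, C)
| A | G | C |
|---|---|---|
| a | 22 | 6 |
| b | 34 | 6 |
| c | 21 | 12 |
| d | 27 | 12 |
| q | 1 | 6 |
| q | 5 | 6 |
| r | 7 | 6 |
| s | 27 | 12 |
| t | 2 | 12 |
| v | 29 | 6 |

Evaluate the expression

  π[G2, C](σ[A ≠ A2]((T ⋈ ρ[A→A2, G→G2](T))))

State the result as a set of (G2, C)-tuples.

ρ[A→A2, G→G2]: schema becomes (A2, G2, C); tuples unchanged.
Natural join on C: {(a, 22, 6, a, 22), (a, 22, 6, b, 34), (a, 22, 6, q, 1), (a, 22, 6, q, 5), (a, 22, 6, r, 7), (a, 22, 6, v, 29), (b, 34, 6, a, 22), (b, 34, 6, b, 34), (b, 34, 6, q, 1), (b, 34, 6, q, 5), (b, 34, 6, r, 7), (b, 34, 6, v, 29), (c, 21, 12, c, 21), (c, 21, 12, d, 27), (c, 21, 12, s, 27), (c, 21, 12, t, 2), (d, 27, 12, c, 21), (d, 27, 12, d, 27), (d, 27, 12, s, 27), (d, 27, 12, t, 2), (q, 1, 6, a, 22), (q, 1, 6, b, 34), (q, 1, 6, q, 1), (q, 1, 6, q, 5), (q, 1, 6, r, 7), (q, 1, 6, v, 29), (q, 5, 6, a, 22), (q, 5, 6, b, 34), (q, 5, 6, q, 1), (q, 5, 6, q, 5), (q, 5, 6, r, 7), (q, 5, 6, v, 29), (r, 7, 6, a, 22), (r, 7, 6, b, 34), (r, 7, 6, q, 1), (r, 7, 6, q, 5), (r, 7, 6, r, 7), (r, 7, 6, v, 29), (s, 27, 12, c, 21), (s, 27, 12, d, 27), (s, 27, 12, s, 27), (s, 27, 12, t, 2), (t, 2, 12, c, 21), (t, 2, 12, d, 27), (t, 2, 12, s, 27), (t, 2, 12, t, 2), (v, 29, 6, a, 22), (v, 29, 6, b, 34), (v, 29, 6, q, 1), (v, 29, 6, q, 5), (v, 29, 6, r, 7), (v, 29, 6, v, 29)}
Selection A ≠ A2: {(a, 22, 6, b, 34), (a, 22, 6, q, 1), (a, 22, 6, q, 5), (a, 22, 6, r, 7), (a, 22, 6, v, 29), (b, 34, 6, a, 22), (b, 34, 6, q, 1), (b, 34, 6, q, 5), (b, 34, 6, r, 7), (b, 34, 6, v, 29), (c, 21, 12, d, 27), (c, 21, 12, s, 27), (c, 21, 12, t, 2), (d, 27, 12, c, 21), (d, 27, 12, s, 27), (d, 27, 12, t, 2), (q, 1, 6, a, 22), (q, 1, 6, b, 34), (q, 1, 6, r, 7), (q, 1, 6, v, 29), (q, 5, 6, a, 22), (q, 5, 6, b, 34), (q, 5, 6, r, 7), (q, 5, 6, v, 29), (r, 7, 6, a, 22), (r, 7, 6, b, 34), (r, 7, 6, q, 1), (r, 7, 6, q, 5), (r, 7, 6, v, 29), (s, 27, 12, c, 21), (s, 27, 12, d, 27), (s, 27, 12, t, 2), (t, 2, 12, c, 21), (t, 2, 12, d, 27), (t, 2, 12, s, 27), (v, 29, 6, a, 22), (v, 29, 6, b, 34), (v, 29, 6, q, 1), (v, 29, 6, q, 5), (v, 29, 6, r, 7)}
π_{G2, C} gives {(1, 6), (2, 12), (21, 12), (22, 6), (27, 12), (29, 6), (34, 6), (5, 6), (7, 6)} (31 duplicate(s) eliminated).

{(1, 6), (2, 12), (21, 12), (22, 6), (27, 12), (29, 6), (34, 6), (5, 6), (7, 6)}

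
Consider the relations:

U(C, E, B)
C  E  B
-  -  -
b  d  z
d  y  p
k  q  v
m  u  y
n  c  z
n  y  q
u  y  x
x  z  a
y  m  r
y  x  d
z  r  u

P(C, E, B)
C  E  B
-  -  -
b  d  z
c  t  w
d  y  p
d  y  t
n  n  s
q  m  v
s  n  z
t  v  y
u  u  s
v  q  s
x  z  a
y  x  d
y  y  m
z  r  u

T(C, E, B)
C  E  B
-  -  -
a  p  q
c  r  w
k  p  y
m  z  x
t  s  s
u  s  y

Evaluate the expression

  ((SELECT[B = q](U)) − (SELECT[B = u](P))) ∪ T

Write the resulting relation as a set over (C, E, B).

Selection B = q: {(n, y, q)}
Selection B = u: {(z, r, u)}
Set difference of the two operands is {(n, y, q)}.
Set union of the two operands is {(a, p, q), (c, r, w), (k, p, y), (m, z, x), (n, y, q), (t, s, s), (u, s, y)}.

{(a, p, q), (c, r, w), (k, p, y), (m, z, x), (n, y, q), (t, s, s), (u, s, y)}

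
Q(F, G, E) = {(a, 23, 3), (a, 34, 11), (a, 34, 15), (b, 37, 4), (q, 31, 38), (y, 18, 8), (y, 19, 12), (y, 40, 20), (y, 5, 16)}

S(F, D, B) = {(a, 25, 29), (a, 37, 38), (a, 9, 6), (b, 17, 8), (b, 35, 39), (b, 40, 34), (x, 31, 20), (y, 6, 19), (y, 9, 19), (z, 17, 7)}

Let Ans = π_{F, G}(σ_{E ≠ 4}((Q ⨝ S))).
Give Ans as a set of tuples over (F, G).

Natural join on F: {(a, 23, 3, 25, 29), (a, 23, 3, 37, 38), (a, 23, 3, 9, 6), (a, 34, 11, 25, 29), (a, 34, 11, 37, 38), (a, 34, 11, 9, 6), (a, 34, 15, 25, 29), (a, 34, 15, 37, 38), (a, 34, 15, 9, 6), (b, 37, 4, 17, 8), (b, 37, 4, 35, 39), (b, 37, 4, 40, 34), (y, 18, 8, 6, 19), (y, 18, 8, 9, 19), (y, 19, 12, 6, 19), (y, 19, 12, 9, 19), (y, 40, 20, 6, 19), (y, 40, 20, 9, 19), (y, 5, 16, 6, 19), (y, 5, 16, 9, 19)}
σ[E ≠ 4]: keep tuples satisfying E ≠ 4 → {(a, 23, 3, 25, 29), (a, 23, 3, 37, 38), (a, 23, 3, 9, 6), (a, 34, 11, 25, 29), (a, 34, 11, 37, 38), (a, 34, 11, 9, 6), (a, 34, 15, 25, 29), (a, 34, 15, 37, 38), (a, 34, 15, 9, 6), (y, 18, 8, 6, 19), (y, 18, 8, 9, 19), (y, 19, 12, 6, 19), (y, 19, 12, 9, 19), (y, 40, 20, 6, 19), (y, 40, 20, 9, 19), (y, 5, 16, 6, 19), (y, 5, 16, 9, 19)}
π[F, G]: project onto (F, G) (11 duplicate(s) eliminated) → {(a, 23), (a, 34), (y, 18), (y, 19), (y, 40), (y, 5)}

{(a, 23), (a, 34), (y, 18), (y, 19), (y, 40), (y, 5)}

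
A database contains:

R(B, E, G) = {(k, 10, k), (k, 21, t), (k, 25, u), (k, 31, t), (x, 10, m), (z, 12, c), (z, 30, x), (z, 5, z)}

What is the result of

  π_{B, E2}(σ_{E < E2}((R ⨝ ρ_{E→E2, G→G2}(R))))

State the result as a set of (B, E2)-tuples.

{(k, 21), (k, 25), (k, 31), (z, 12), (z, 30)}

ρ[E→E2, G→G2]: schema becomes (B, E2, G2); tuples unchanged.
R ⋈ ρ_{E→E2, G→G2}(R) (natural join on B): {(k, 10, k, 10, k), (k, 10, k, 21, t), (k, 10, k, 25, u), (k, 10, k, 31, t), (k, 21, t, 10, k), (k, 21, t, 21, t), (k, 21, t, 25, u), (k, 21, t, 31, t), (k, 25, u, 10, k), (k, 25, u, 21, t), (k, 25, u, 25, u), (k, 25, u, 31, t), (k, 31, t, 10, k), (k, 31, t, 21, t), (k, 31, t, 25, u), (k, 31, t, 31, t), (x, 10, m, 10, m), (z, 12, c, 12, c), (z, 12, c, 30, x), (z, 12, c, 5, z), (z, 30, x, 12, c), (z, 30, x, 30, x), (z, 30, x, 5, z), (z, 5, z, 12, c), (z, 5, z, 30, x), (z, 5, z, 5, z)}
Filtering on E < E2 leaves {(k, 10, k, 21, t), (k, 10, k, 25, u), (k, 10, k, 31, t), (k, 21, t, 25, u), (k, 21, t, 31, t), (k, 25, u, 31, t), (z, 12, c, 30, x), (z, 5, z, 12, c), (z, 5, z, 30, x)}.
Projecting to B, E2 (4 duplicate(s) eliminated): {(k, 21), (k, 25), (k, 31), (z, 12), (z, 30)}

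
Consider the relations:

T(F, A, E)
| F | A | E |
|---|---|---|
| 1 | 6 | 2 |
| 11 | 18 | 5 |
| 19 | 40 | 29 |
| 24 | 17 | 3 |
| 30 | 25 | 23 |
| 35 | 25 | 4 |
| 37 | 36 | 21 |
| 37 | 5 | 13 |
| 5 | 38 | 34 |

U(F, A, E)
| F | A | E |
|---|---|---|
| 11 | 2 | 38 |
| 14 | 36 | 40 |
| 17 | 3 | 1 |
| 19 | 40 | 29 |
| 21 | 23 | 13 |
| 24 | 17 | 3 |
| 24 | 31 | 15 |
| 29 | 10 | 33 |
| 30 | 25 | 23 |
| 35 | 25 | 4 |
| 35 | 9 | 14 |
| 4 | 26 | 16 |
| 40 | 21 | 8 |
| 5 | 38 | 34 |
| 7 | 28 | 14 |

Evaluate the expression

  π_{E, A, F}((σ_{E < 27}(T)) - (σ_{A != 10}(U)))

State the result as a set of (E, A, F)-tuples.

σ[E < 27]: keep tuples satisfying E < 27 → {(1, 6, 2), (11, 18, 5), (24, 17, 3), (30, 25, 23), (35, 25, 4), (37, 36, 21), (37, 5, 13)}
σ[A != 10]: keep tuples satisfying A != 10 → {(11, 2, 38), (14, 36, 40), (17, 3, 1), (19, 40, 29), (21, 23, 13), (24, 17, 3), (24, 31, 15), (30, 25, 23), (35, 25, 4), (35, 9, 14), (4, 26, 16), (40, 21, 8), (5, 38, 34), (7, 28, 14)}
Set difference of the two operands is {(1, 6, 2), (11, 18, 5), (37, 36, 21), (37, 5, 13)}.
Keep only column(s) E, A, F: {(13, 5, 37), (2, 6, 1), (21, 36, 37), (5, 18, 11)}

{(13, 5, 37), (2, 6, 1), (21, 36, 37), (5, 18, 11)}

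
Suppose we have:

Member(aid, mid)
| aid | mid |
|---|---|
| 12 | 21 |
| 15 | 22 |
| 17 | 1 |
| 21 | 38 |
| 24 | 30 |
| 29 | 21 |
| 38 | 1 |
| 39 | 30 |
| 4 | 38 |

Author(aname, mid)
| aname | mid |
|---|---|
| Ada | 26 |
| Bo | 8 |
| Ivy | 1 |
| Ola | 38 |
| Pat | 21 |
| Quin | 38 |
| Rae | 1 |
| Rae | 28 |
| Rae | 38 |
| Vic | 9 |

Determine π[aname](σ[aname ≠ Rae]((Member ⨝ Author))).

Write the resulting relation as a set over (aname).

{Ivy, Ola, Pat, Quin}

Member ⋈ Author (natural join on mid): {(12, 21, Pat), (17, 1, Ivy), (17, 1, Rae), (21, 38, Ola), (21, 38, Quin), (21, 38, Rae), (29, 21, Pat), (38, 1, Ivy), (38, 1, Rae), (4, 38, Ola), (4, 38, Quin), (4, 38, Rae)}
Apply σ_{aname ≠ Rae}; surviving tuples: {(12, 21, Pat), (17, 1, Ivy), (21, 38, Ola), (21, 38, Quin), (29, 21, Pat), (38, 1, Ivy), (4, 38, Ola), (4, 38, Quin)}
π[aname]: project onto (aname) (4 duplicate(s) eliminated) → {Ivy, Ola, Pat, Quin}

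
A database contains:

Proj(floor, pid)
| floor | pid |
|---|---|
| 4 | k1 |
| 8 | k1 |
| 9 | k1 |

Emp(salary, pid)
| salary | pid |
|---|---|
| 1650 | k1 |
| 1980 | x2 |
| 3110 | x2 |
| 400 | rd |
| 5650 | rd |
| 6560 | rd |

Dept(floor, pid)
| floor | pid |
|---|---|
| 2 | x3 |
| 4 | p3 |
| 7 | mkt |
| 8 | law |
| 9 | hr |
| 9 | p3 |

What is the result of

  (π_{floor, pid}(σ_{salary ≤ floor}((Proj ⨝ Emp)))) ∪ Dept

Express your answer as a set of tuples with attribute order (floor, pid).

{(2, x3), (4, p3), (7, mkt), (8, law), (9, hr), (9, p3)}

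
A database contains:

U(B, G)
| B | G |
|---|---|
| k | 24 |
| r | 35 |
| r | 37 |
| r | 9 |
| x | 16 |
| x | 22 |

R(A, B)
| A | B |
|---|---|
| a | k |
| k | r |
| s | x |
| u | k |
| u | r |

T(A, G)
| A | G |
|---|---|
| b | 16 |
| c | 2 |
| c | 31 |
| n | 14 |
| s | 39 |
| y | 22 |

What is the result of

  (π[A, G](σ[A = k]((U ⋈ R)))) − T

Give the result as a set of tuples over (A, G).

U ⋈ R (natural join on B): {(k, 24, a), (k, 24, u), (r, 35, k), (r, 35, u), (r, 37, k), (r, 37, u), (r, 9, k), (r, 9, u), (x, 16, s), (x, 22, s)}
Filtering on A = k leaves {(r, 35, k), (r, 37, k), (r, 9, k)}.
Keep only column(s) A, G: {(k, 35), (k, 37), (k, 9)}
Difference: {(k, 35), (k, 37), (k, 9)} with {(b, 16), (c, 2), (c, 31), (n, 14), (s, 39), (y, 22)} → {(k, 35), (k, 37), (k, 9)}

{(k, 35), (k, 37), (k, 9)}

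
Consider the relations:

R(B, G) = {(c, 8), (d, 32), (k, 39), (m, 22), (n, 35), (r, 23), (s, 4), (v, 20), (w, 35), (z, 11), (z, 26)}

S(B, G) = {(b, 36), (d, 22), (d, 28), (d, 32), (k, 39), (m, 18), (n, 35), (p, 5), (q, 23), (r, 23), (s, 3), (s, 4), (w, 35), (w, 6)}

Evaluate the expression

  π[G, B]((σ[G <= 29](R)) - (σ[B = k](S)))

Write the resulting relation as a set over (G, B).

{(11, z), (20, v), (22, m), (23, r), (26, z), (4, s), (8, c)}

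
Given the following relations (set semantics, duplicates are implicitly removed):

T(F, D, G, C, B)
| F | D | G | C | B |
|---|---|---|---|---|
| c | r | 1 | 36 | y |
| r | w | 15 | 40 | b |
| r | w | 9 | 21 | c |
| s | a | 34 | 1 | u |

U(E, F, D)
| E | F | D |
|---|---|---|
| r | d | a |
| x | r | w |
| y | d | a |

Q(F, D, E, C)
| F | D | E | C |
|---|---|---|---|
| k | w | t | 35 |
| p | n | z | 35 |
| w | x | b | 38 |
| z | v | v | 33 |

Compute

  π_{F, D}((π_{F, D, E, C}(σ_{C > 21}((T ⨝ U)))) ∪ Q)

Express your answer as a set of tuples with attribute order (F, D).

{(k, w), (p, n), (r, w), (w, x), (z, v)}

Natural join on F, D: {(r, w, 15, 40, b, x), (r, w, 9, 21, c, x)}
Apply σ_{C > 21}; surviving tuples: {(r, w, 15, 40, b, x)}
π_{F, D, E, C} gives {(r, w, x, 40)}.
Union: {(r, w, x, 40)} with {(k, w, t, 35), (p, n, z, 35), (w, x, b, 38), (z, v, v, 33)} → {(k, w, t, 35), (p, n, z, 35), (r, w, x, 40), (w, x, b, 38), (z, v, v, 33)}
π_{F, D} gives {(k, w), (p, n), (r, w), (w, x), (z, v)}.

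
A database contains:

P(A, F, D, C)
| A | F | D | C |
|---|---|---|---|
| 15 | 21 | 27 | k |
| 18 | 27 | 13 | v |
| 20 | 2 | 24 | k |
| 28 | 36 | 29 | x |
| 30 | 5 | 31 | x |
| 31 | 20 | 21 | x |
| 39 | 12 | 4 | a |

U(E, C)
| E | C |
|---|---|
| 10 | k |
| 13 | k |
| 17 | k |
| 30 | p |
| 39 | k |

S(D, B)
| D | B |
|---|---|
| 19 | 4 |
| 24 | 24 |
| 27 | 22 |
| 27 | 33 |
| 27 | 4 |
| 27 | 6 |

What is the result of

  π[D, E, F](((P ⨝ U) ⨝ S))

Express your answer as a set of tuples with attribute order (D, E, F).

{(24, 10, 2), (24, 13, 2), (24, 17, 2), (24, 39, 2), (27, 10, 21), (27, 13, 21), (27, 17, 21), (27, 39, 21)}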